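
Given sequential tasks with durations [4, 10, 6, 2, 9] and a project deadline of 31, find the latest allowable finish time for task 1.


LF(activity 1) = deadline - sum of successor durations
Successors: activities 2 through 5 with durations [10, 6, 2, 9]
Sum of successor durations = 27
LF = 31 - 27 = 4

4


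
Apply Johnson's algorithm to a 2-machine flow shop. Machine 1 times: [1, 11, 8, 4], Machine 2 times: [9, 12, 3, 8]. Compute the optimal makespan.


Apply Johnson's rule:
  Group 1 (a <= b): [(1, 1, 9), (4, 4, 8), (2, 11, 12)]
  Group 2 (a > b): [(3, 8, 3)]
Optimal job order: [1, 4, 2, 3]
Schedule:
  Job 1: M1 done at 1, M2 done at 10
  Job 4: M1 done at 5, M2 done at 18
  Job 2: M1 done at 16, M2 done at 30
  Job 3: M1 done at 24, M2 done at 33
Makespan = 33

33


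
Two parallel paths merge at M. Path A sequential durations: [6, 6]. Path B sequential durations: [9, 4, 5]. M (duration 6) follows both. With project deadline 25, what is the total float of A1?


Forward pass: ES(A1) = sum of predecessors on chain A = 0
EF = ES + duration = 0 + 6 = 6
Backward pass: LF(M) = deadline = 25; LS(M) = 25 - 6 = 19
LF(A1) = LS(M) - sum(successors on chain A) = 19 - 6 = 13
LS = LF - duration = 13 - 6 = 7
Total float = LS - ES = 7 - 0 = 7

7


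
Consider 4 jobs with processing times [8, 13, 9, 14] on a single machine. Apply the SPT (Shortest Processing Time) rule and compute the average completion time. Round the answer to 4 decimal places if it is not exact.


Sort jobs by processing time (SPT order): [8, 9, 13, 14]
Compute completion times sequentially:
  Job 1: processing = 8, completes at 8
  Job 2: processing = 9, completes at 17
  Job 3: processing = 13, completes at 30
  Job 4: processing = 14, completes at 44
Sum of completion times = 99
Average completion time = 99/4 = 24.75

24.75


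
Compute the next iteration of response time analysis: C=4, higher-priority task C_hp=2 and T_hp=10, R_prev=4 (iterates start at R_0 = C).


R_next = C + ceil(R_prev / T_hp) * C_hp
ceil(4 / 10) = ceil(0.4) = 1
Interference = 1 * 2 = 2
R_next = 4 + 2 = 6

6


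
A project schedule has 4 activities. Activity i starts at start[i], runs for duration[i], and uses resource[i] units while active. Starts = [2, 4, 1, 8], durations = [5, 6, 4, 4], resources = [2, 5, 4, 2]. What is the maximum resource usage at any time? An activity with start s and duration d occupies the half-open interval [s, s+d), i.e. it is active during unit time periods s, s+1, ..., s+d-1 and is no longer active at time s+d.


Each activity i is active on [start_i, start_i + duration_i).
Compute total resource usage per time slot:
  t=0: active resources = [], total = 0
  t=1: active resources = [4], total = 4
  t=2: active resources = [2, 4], total = 6
  t=3: active resources = [2, 4], total = 6
  t=4: active resources = [2, 5, 4], total = 11
  t=5: active resources = [2, 5], total = 7
  t=6: active resources = [2, 5], total = 7
  t=7: active resources = [5], total = 5
  t=8: active resources = [5, 2], total = 7
  t=9: active resources = [5, 2], total = 7
  t=10: active resources = [2], total = 2
  t=11: active resources = [2], total = 2
Peak resource demand = 11

11


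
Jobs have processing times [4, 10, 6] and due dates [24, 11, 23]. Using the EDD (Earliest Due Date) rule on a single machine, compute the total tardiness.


Sort by due date (EDD order): [(10, 11), (6, 23), (4, 24)]
Compute completion times and tardiness:
  Job 1: p=10, d=11, C=10, tardiness=max(0,10-11)=0
  Job 2: p=6, d=23, C=16, tardiness=max(0,16-23)=0
  Job 3: p=4, d=24, C=20, tardiness=max(0,20-24)=0
Total tardiness = 0

0


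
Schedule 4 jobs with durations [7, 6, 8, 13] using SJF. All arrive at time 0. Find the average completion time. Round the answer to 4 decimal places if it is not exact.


SJF order (ascending): [6, 7, 8, 13]
Completion times:
  Job 1: burst=6, C=6
  Job 2: burst=7, C=13
  Job 3: burst=8, C=21
  Job 4: burst=13, C=34
Average completion = 74/4 = 18.5

18.5


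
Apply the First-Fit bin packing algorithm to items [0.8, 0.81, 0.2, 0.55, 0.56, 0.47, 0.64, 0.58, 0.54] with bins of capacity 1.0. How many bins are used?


Place items sequentially using First-Fit:
  Item 0.8 -> new Bin 1
  Item 0.81 -> new Bin 2
  Item 0.2 -> Bin 1 (now 1.0)
  Item 0.55 -> new Bin 3
  Item 0.56 -> new Bin 4
  Item 0.47 -> new Bin 5
  Item 0.64 -> new Bin 6
  Item 0.58 -> new Bin 7
  Item 0.54 -> new Bin 8
Total bins used = 8

8


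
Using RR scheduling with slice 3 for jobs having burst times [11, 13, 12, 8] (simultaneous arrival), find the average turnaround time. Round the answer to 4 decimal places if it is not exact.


Time quantum = 3
Execution trace:
  J1 runs 3 units, time = 3
  J2 runs 3 units, time = 6
  J3 runs 3 units, time = 9
  J4 runs 3 units, time = 12
  J1 runs 3 units, time = 15
  J2 runs 3 units, time = 18
  J3 runs 3 units, time = 21
  J4 runs 3 units, time = 24
  J1 runs 3 units, time = 27
  J2 runs 3 units, time = 30
  J3 runs 3 units, time = 33
  J4 runs 2 units, time = 35
  J1 runs 2 units, time = 37
  J2 runs 3 units, time = 40
  J3 runs 3 units, time = 43
  J2 runs 1 units, time = 44
Finish times: [37, 44, 43, 35]
Average turnaround = 159/4 = 39.75

39.75


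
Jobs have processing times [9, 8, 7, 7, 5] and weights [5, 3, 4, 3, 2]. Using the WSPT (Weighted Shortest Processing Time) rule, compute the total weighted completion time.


Compute p/w ratios and sort ascending (WSPT): [(7, 4), (9, 5), (7, 3), (5, 2), (8, 3)]
Compute weighted completion times:
  Job (p=7,w=4): C=7, w*C=4*7=28
  Job (p=9,w=5): C=16, w*C=5*16=80
  Job (p=7,w=3): C=23, w*C=3*23=69
  Job (p=5,w=2): C=28, w*C=2*28=56
  Job (p=8,w=3): C=36, w*C=3*36=108
Total weighted completion time = 341

341


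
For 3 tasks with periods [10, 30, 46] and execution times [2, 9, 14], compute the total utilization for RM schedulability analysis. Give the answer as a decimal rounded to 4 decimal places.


Compute individual utilizations (exact fractions):
  Task 1: C/T = 2/10 = 1/5 (approx. 0.2)
  Task 2: C/T = 9/30 = 3/10 (approx. 0.3)
  Task 3: C/T = 14/46 = 7/23 (approx. 0.3043)
Total utilization U = 1/5 + 3/10 + 7/23 = 37/46
Rounded to 4 decimal places: U = 0.8043
RM (Liu & Layland) bound for 3 tasks = 0.779763; compare with U = 37/46 (approx. 0.804348)
bound < U <= 1, so the RM sufficient condition is not met (inconclusive; an exact test such as response-time analysis is needed).

0.8043


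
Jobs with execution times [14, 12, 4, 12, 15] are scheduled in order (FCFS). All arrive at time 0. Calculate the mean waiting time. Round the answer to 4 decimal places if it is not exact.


FCFS order (as given): [14, 12, 4, 12, 15]
Waiting times:
  Job 1: wait = 0
  Job 2: wait = 14
  Job 3: wait = 26
  Job 4: wait = 30
  Job 5: wait = 42
Sum of waiting times = 112
Average waiting time = 112/5 = 22.4

22.4


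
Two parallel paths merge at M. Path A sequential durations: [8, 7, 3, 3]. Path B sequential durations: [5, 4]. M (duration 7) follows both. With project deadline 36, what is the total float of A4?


Forward pass: ES(A4) = sum of predecessors on chain A = 18
EF = ES + duration = 18 + 3 = 21
Backward pass: LF(M) = deadline = 36; LS(M) = 36 - 7 = 29
LF(A4) = LS(M) - sum(successors on chain A) = 29 - 0 = 29
LS = LF - duration = 29 - 3 = 26
Total float = LS - ES = 26 - 18 = 8

8


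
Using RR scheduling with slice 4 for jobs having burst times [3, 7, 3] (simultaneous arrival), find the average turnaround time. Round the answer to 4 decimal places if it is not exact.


Time quantum = 4
Execution trace:
  J1 runs 3 units, time = 3
  J2 runs 4 units, time = 7
  J3 runs 3 units, time = 10
  J2 runs 3 units, time = 13
Finish times: [3, 13, 10]
Average turnaround = 26/3 = 8.6667

8.6667


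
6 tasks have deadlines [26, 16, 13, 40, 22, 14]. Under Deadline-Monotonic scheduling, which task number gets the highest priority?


Sort tasks by relative deadline (ascending):
  Task 3: deadline = 13
  Task 6: deadline = 14
  Task 2: deadline = 16
  Task 5: deadline = 22
  Task 1: deadline = 26
  Task 4: deadline = 40
Priority order (highest first): [3, 6, 2, 5, 1, 4]
Highest priority task = 3

3


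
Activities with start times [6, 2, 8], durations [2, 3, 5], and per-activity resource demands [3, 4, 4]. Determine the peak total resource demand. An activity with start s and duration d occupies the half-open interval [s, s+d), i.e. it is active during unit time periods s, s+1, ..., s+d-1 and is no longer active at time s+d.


Each activity i is active on [start_i, start_i + duration_i).
Compute total resource usage per time slot:
  t=0: active resources = [], total = 0
  t=1: active resources = [], total = 0
  t=2: active resources = [4], total = 4
  t=3: active resources = [4], total = 4
  t=4: active resources = [4], total = 4
  t=5: active resources = [], total = 0
  t=6: active resources = [3], total = 3
  t=7: active resources = [3], total = 3
  t=8: active resources = [4], total = 4
  t=9: active resources = [4], total = 4
  t=10: active resources = [4], total = 4
  t=11: active resources = [4], total = 4
  t=12: active resources = [4], total = 4
Peak resource demand = 4

4


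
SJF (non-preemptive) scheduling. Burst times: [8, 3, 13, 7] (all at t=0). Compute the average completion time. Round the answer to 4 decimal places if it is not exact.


SJF order (ascending): [3, 7, 8, 13]
Completion times:
  Job 1: burst=3, C=3
  Job 2: burst=7, C=10
  Job 3: burst=8, C=18
  Job 4: burst=13, C=31
Average completion = 62/4 = 15.5

15.5


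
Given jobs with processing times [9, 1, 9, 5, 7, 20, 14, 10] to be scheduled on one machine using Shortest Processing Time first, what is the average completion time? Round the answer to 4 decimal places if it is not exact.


Sort jobs by processing time (SPT order): [1, 5, 7, 9, 9, 10, 14, 20]
Compute completion times sequentially:
  Job 1: processing = 1, completes at 1
  Job 2: processing = 5, completes at 6
  Job 3: processing = 7, completes at 13
  Job 4: processing = 9, completes at 22
  Job 5: processing = 9, completes at 31
  Job 6: processing = 10, completes at 41
  Job 7: processing = 14, completes at 55
  Job 8: processing = 20, completes at 75
Sum of completion times = 244
Average completion time = 244/8 = 30.5

30.5


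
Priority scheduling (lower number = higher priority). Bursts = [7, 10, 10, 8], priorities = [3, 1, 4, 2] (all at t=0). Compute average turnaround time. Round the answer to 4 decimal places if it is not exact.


Sort by priority (ascending = highest first):
Order: [(1, 10), (2, 8), (3, 7), (4, 10)]
Completion times:
  Priority 1, burst=10, C=10
  Priority 2, burst=8, C=18
  Priority 3, burst=7, C=25
  Priority 4, burst=10, C=35
Average turnaround = 88/4 = 22.0

22.0


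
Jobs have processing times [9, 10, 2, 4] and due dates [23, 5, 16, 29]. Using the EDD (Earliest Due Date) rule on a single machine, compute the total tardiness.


Sort by due date (EDD order): [(10, 5), (2, 16), (9, 23), (4, 29)]
Compute completion times and tardiness:
  Job 1: p=10, d=5, C=10, tardiness=max(0,10-5)=5
  Job 2: p=2, d=16, C=12, tardiness=max(0,12-16)=0
  Job 3: p=9, d=23, C=21, tardiness=max(0,21-23)=0
  Job 4: p=4, d=29, C=25, tardiness=max(0,25-29)=0
Total tardiness = 5

5


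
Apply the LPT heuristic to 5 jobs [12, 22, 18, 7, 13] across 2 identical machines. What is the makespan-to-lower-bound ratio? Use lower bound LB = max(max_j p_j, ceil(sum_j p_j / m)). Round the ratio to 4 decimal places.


LPT order: [22, 18, 13, 12, 7]
Machine loads after assignment: [34, 38]
LPT makespan = 38
Lower bound = max(max_job, ceil(total/2)) = max(22, 36) = 36
Ratio = 38 / 36 = 1.0556

1.0556


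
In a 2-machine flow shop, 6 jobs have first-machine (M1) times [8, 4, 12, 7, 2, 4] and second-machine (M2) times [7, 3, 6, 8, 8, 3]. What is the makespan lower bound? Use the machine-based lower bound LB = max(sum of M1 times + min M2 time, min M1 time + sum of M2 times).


LB1 = sum(M1 times) + min(M2 times) = 37 + 3 = 40
LB2 = min(M1 times) + sum(M2 times) = 2 + 35 = 37
Lower bound = max(LB1, LB2) = max(40, 37) = 40

40


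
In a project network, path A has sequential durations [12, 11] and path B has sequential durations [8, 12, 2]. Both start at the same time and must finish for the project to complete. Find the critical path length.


Path A total = 12 + 11 = 23
Path B total = 8 + 12 + 2 = 22
Critical path = longest path = max(23, 22) = 23

23


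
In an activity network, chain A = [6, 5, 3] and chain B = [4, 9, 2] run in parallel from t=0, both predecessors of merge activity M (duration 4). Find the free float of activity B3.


ES(B3) = sum of predecessors on chain B = 13
EF(B3) = ES + duration = 13 + 2 = 15
Successor of B3 is M. ES(M) = max(sum(A), sum(B)) = max(14, 15) = 15
Free float = ES(successor) - EF(current) = 15 - 15 = 0

0


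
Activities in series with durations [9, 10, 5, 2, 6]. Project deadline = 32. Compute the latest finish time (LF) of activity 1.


LF(activity 1) = deadline - sum of successor durations
Successors: activities 2 through 5 with durations [10, 5, 2, 6]
Sum of successor durations = 23
LF = 32 - 23 = 9

9


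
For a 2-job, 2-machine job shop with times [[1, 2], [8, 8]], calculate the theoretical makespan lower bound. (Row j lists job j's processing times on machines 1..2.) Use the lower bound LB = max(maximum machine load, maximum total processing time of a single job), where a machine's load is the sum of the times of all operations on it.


Machine loads:
  Machine 1: 1 + 8 = 9
  Machine 2: 2 + 8 = 10
Max machine load = 10
Job totals:
  Job 1: 3
  Job 2: 16
Max job total = 16
Lower bound = max(10, 16) = 16

16


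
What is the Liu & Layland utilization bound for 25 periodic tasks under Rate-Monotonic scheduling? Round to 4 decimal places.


Compute 2^(1/25) = 1.0281138267
Subtract 1: 1.0281138267 - 1 = 0.0281138267
Multiply by n: 25 * 0.0281138267 = 0.7028456675
Round to 4 dp: 0.7028

0.7028


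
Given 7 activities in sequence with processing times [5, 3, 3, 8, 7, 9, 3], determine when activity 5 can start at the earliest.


Activity 5 starts after activities 1 through 4 complete.
Predecessor durations: [5, 3, 3, 8]
ES = 5 + 3 + 3 + 8 = 19

19


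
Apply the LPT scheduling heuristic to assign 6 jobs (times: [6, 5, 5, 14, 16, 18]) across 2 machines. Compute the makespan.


Sort jobs in decreasing order (LPT): [18, 16, 14, 6, 5, 5]
Assign each job to the least loaded machine:
  Machine 1: jobs [18, 6, 5, 5], load = 34
  Machine 2: jobs [16, 14], load = 30
Makespan = max load = 34

34


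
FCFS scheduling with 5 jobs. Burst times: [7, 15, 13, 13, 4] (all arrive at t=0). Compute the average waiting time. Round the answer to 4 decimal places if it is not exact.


FCFS order (as given): [7, 15, 13, 13, 4]
Waiting times:
  Job 1: wait = 0
  Job 2: wait = 7
  Job 3: wait = 22
  Job 4: wait = 35
  Job 5: wait = 48
Sum of waiting times = 112
Average waiting time = 112/5 = 22.4

22.4


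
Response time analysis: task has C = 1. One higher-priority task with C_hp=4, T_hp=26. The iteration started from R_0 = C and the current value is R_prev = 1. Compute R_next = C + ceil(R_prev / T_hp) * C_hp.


R_next = C + ceil(R_prev / T_hp) * C_hp
ceil(1 / 26) = ceil(0.0385) = 1
Interference = 1 * 4 = 4
R_next = 1 + 4 = 5

5


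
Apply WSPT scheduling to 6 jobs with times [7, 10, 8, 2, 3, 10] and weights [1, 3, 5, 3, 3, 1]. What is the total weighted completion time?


Compute p/w ratios and sort ascending (WSPT): [(2, 3), (3, 3), (8, 5), (10, 3), (7, 1), (10, 1)]
Compute weighted completion times:
  Job (p=2,w=3): C=2, w*C=3*2=6
  Job (p=3,w=3): C=5, w*C=3*5=15
  Job (p=8,w=5): C=13, w*C=5*13=65
  Job (p=10,w=3): C=23, w*C=3*23=69
  Job (p=7,w=1): C=30, w*C=1*30=30
  Job (p=10,w=1): C=40, w*C=1*40=40
Total weighted completion time = 225

225


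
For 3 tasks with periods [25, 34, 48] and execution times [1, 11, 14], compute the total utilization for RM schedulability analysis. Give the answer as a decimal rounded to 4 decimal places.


Compute individual utilizations (exact fractions):
  Task 1: C/T = 1/25 (approx. 0.04)
  Task 2: C/T = 11/34 (approx. 0.3235)
  Task 3: C/T = 14/48 = 7/24 (approx. 0.2917)
Total utilization U = 1/25 + 11/34 + 7/24 = 6683/10200
Rounded to 4 decimal places: U = 0.6552
RM (Liu & Layland) bound for 3 tasks = 0.779763; compare with U = 6683/10200 (approx. 0.655196)
U <= bound, so schedulable by RM sufficient condition.

0.6552


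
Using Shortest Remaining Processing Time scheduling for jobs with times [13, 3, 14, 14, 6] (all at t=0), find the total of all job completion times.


Since all jobs arrive at t=0, SRPT equals SPT ordering.
SPT order: [3, 6, 13, 14, 14]
Completion times:
  Job 1: p=3, C=3
  Job 2: p=6, C=9
  Job 3: p=13, C=22
  Job 4: p=14, C=36
  Job 5: p=14, C=50
Total completion time = 3 + 9 + 22 + 36 + 50 = 120

120


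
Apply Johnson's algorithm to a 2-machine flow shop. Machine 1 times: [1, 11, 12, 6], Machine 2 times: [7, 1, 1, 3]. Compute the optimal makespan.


Apply Johnson's rule:
  Group 1 (a <= b): [(1, 1, 7)]
  Group 2 (a > b): [(4, 6, 3), (2, 11, 1), (3, 12, 1)]
Optimal job order: [1, 4, 2, 3]
Schedule:
  Job 1: M1 done at 1, M2 done at 8
  Job 4: M1 done at 7, M2 done at 11
  Job 2: M1 done at 18, M2 done at 19
  Job 3: M1 done at 30, M2 done at 31
Makespan = 31

31


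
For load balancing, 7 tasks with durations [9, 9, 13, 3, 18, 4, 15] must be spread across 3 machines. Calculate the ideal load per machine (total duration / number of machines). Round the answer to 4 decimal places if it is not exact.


Total processing time = 9 + 9 + 13 + 3 + 18 + 4 + 15 = 71
Number of machines = 3
Ideal balanced load = 71 / 3 = 23.6667

23.6667


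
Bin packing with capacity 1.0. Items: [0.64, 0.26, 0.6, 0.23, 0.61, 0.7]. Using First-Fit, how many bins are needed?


Place items sequentially using First-Fit:
  Item 0.64 -> new Bin 1
  Item 0.26 -> Bin 1 (now 0.9)
  Item 0.6 -> new Bin 2
  Item 0.23 -> Bin 2 (now 0.83)
  Item 0.61 -> new Bin 3
  Item 0.7 -> new Bin 4
Total bins used = 4

4


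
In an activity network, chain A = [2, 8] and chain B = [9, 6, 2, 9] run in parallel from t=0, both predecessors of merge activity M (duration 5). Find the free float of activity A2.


ES(A2) = sum of predecessors on chain A = 2
EF(A2) = ES + duration = 2 + 8 = 10
Successor of A2 is M. ES(M) = max(sum(A), sum(B)) = max(10, 26) = 26
Free float = ES(successor) - EF(current) = 26 - 10 = 16

16


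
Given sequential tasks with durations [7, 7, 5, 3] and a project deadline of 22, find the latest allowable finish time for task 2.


LF(activity 2) = deadline - sum of successor durations
Successors: activities 3 through 4 with durations [5, 3]
Sum of successor durations = 8
LF = 22 - 8 = 14

14


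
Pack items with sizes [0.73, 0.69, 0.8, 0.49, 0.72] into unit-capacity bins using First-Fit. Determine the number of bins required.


Place items sequentially using First-Fit:
  Item 0.73 -> new Bin 1
  Item 0.69 -> new Bin 2
  Item 0.8 -> new Bin 3
  Item 0.49 -> new Bin 4
  Item 0.72 -> new Bin 5
Total bins used = 5

5


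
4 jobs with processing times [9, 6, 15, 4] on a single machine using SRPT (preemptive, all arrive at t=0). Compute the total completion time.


Since all jobs arrive at t=0, SRPT equals SPT ordering.
SPT order: [4, 6, 9, 15]
Completion times:
  Job 1: p=4, C=4
  Job 2: p=6, C=10
  Job 3: p=9, C=19
  Job 4: p=15, C=34
Total completion time = 4 + 10 + 19 + 34 = 67

67


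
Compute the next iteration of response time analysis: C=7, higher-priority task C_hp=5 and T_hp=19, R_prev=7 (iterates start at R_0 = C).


R_next = C + ceil(R_prev / T_hp) * C_hp
ceil(7 / 19) = ceil(0.3684) = 1
Interference = 1 * 5 = 5
R_next = 7 + 5 = 12

12


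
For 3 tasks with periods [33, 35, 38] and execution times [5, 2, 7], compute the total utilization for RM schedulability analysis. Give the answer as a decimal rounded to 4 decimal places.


Compute individual utilizations (exact fractions):
  Task 1: C/T = 5/33 (approx. 0.1515)
  Task 2: C/T = 2/35 (approx. 0.0571)
  Task 3: C/T = 7/38 (approx. 0.1842)
Total utilization U = 5/33 + 2/35 + 7/38 = 17243/43890
Rounded to 4 decimal places: U = 0.3929
RM (Liu & Layland) bound for 3 tasks = 0.779763; compare with U = 17243/43890 (approx. 0.392869)
U <= bound, so schedulable by RM sufficient condition.

0.3929


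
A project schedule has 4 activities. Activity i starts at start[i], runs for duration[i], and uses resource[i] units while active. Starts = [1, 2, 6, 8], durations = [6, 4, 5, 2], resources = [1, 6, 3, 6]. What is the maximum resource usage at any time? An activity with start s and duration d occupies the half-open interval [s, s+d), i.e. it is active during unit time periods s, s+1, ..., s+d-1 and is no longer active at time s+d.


Each activity i is active on [start_i, start_i + duration_i).
Compute total resource usage per time slot:
  t=0: active resources = [], total = 0
  t=1: active resources = [1], total = 1
  t=2: active resources = [1, 6], total = 7
  t=3: active resources = [1, 6], total = 7
  t=4: active resources = [1, 6], total = 7
  t=5: active resources = [1, 6], total = 7
  t=6: active resources = [1, 3], total = 4
  t=7: active resources = [3], total = 3
  t=8: active resources = [3, 6], total = 9
  t=9: active resources = [3, 6], total = 9
  t=10: active resources = [3], total = 3
Peak resource demand = 9

9


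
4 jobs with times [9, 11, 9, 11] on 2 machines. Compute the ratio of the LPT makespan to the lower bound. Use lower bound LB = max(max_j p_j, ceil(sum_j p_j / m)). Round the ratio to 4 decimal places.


LPT order: [11, 11, 9, 9]
Machine loads after assignment: [20, 20]
LPT makespan = 20
Lower bound = max(max_job, ceil(total/2)) = max(11, 20) = 20
Ratio = 20 / 20 = 1.0

1.0


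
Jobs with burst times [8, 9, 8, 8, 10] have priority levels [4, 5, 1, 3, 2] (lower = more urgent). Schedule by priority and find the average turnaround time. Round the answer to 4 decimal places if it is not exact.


Sort by priority (ascending = highest first):
Order: [(1, 8), (2, 10), (3, 8), (4, 8), (5, 9)]
Completion times:
  Priority 1, burst=8, C=8
  Priority 2, burst=10, C=18
  Priority 3, burst=8, C=26
  Priority 4, burst=8, C=34
  Priority 5, burst=9, C=43
Average turnaround = 129/5 = 25.8

25.8


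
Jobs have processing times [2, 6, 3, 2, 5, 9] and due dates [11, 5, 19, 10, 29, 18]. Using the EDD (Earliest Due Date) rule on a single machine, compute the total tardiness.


Sort by due date (EDD order): [(6, 5), (2, 10), (2, 11), (9, 18), (3, 19), (5, 29)]
Compute completion times and tardiness:
  Job 1: p=6, d=5, C=6, tardiness=max(0,6-5)=1
  Job 2: p=2, d=10, C=8, tardiness=max(0,8-10)=0
  Job 3: p=2, d=11, C=10, tardiness=max(0,10-11)=0
  Job 4: p=9, d=18, C=19, tardiness=max(0,19-18)=1
  Job 5: p=3, d=19, C=22, tardiness=max(0,22-19)=3
  Job 6: p=5, d=29, C=27, tardiness=max(0,27-29)=0
Total tardiness = 5

5


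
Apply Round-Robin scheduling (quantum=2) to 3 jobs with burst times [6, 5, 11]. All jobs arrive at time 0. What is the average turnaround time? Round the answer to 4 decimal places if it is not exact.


Time quantum = 2
Execution trace:
  J1 runs 2 units, time = 2
  J2 runs 2 units, time = 4
  J3 runs 2 units, time = 6
  J1 runs 2 units, time = 8
  J2 runs 2 units, time = 10
  J3 runs 2 units, time = 12
  J1 runs 2 units, time = 14
  J2 runs 1 units, time = 15
  J3 runs 2 units, time = 17
  J3 runs 2 units, time = 19
  J3 runs 2 units, time = 21
  J3 runs 1 units, time = 22
Finish times: [14, 15, 22]
Average turnaround = 51/3 = 17.0

17.0


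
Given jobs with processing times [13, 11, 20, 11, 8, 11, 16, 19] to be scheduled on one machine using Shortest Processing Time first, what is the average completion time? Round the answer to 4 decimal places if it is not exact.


Sort jobs by processing time (SPT order): [8, 11, 11, 11, 13, 16, 19, 20]
Compute completion times sequentially:
  Job 1: processing = 8, completes at 8
  Job 2: processing = 11, completes at 19
  Job 3: processing = 11, completes at 30
  Job 4: processing = 11, completes at 41
  Job 5: processing = 13, completes at 54
  Job 6: processing = 16, completes at 70
  Job 7: processing = 19, completes at 89
  Job 8: processing = 20, completes at 109
Sum of completion times = 420
Average completion time = 420/8 = 52.5

52.5


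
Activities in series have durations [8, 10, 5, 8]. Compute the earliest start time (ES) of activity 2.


Activity 2 starts after activities 1 through 1 complete.
Predecessor durations: [8]
ES = 8 = 8

8


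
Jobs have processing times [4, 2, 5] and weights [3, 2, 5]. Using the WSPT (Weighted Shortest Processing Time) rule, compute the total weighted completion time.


Compute p/w ratios and sort ascending (WSPT): [(2, 2), (5, 5), (4, 3)]
Compute weighted completion times:
  Job (p=2,w=2): C=2, w*C=2*2=4
  Job (p=5,w=5): C=7, w*C=5*7=35
  Job (p=4,w=3): C=11, w*C=3*11=33
Total weighted completion time = 72

72


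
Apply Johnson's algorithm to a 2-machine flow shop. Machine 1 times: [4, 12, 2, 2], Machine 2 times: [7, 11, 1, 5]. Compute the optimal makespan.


Apply Johnson's rule:
  Group 1 (a <= b): [(4, 2, 5), (1, 4, 7)]
  Group 2 (a > b): [(2, 12, 11), (3, 2, 1)]
Optimal job order: [4, 1, 2, 3]
Schedule:
  Job 4: M1 done at 2, M2 done at 7
  Job 1: M1 done at 6, M2 done at 14
  Job 2: M1 done at 18, M2 done at 29
  Job 3: M1 done at 20, M2 done at 30
Makespan = 30

30


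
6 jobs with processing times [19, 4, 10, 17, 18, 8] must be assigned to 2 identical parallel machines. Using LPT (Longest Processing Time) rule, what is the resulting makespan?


Sort jobs in decreasing order (LPT): [19, 18, 17, 10, 8, 4]
Assign each job to the least loaded machine:
  Machine 1: jobs [19, 10, 8], load = 37
  Machine 2: jobs [18, 17, 4], load = 39
Makespan = max load = 39

39


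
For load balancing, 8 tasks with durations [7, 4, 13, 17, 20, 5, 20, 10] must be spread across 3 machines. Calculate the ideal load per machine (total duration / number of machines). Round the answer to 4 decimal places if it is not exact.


Total processing time = 7 + 4 + 13 + 17 + 20 + 5 + 20 + 10 = 96
Number of machines = 3
Ideal balanced load = 96 / 3 = 32.0

32.0


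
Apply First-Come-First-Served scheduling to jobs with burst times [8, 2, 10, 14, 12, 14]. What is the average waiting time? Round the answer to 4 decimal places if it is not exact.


FCFS order (as given): [8, 2, 10, 14, 12, 14]
Waiting times:
  Job 1: wait = 0
  Job 2: wait = 8
  Job 3: wait = 10
  Job 4: wait = 20
  Job 5: wait = 34
  Job 6: wait = 46
Sum of waiting times = 118
Average waiting time = 118/6 = 19.6667

19.6667


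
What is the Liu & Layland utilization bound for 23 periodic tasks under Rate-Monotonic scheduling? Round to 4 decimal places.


Compute 2^(1/23) = 1.0305955448
Subtract 1: 1.0305955448 - 1 = 0.0305955448
Multiply by n: 23 * 0.0305955448 = 0.7036975304
Round to 4 dp: 0.7037

0.7037


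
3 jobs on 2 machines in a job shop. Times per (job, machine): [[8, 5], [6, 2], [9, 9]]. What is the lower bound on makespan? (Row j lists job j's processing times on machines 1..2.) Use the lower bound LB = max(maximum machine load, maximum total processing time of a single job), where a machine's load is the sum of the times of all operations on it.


Machine loads:
  Machine 1: 8 + 6 + 9 = 23
  Machine 2: 5 + 2 + 9 = 16
Max machine load = 23
Job totals:
  Job 1: 13
  Job 2: 8
  Job 3: 18
Max job total = 18
Lower bound = max(23, 18) = 23

23


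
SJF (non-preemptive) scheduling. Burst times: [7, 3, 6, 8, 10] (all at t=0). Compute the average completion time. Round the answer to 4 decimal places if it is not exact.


SJF order (ascending): [3, 6, 7, 8, 10]
Completion times:
  Job 1: burst=3, C=3
  Job 2: burst=6, C=9
  Job 3: burst=7, C=16
  Job 4: burst=8, C=24
  Job 5: burst=10, C=34
Average completion = 86/5 = 17.2

17.2


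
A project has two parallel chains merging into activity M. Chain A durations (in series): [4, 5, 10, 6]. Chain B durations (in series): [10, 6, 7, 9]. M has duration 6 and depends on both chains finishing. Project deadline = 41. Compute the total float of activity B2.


Forward pass: ES(B2) = sum of predecessors on chain B = 10
EF = ES + duration = 10 + 6 = 16
Backward pass: LF(M) = deadline = 41; LS(M) = 41 - 6 = 35
LF(B2) = LS(M) - sum(successors on chain B) = 35 - 16 = 19
LS = LF - duration = 19 - 6 = 13
Total float = LS - ES = 13 - 10 = 3

3


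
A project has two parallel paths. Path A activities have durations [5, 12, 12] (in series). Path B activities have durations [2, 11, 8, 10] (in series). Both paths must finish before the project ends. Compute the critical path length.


Path A total = 5 + 12 + 12 = 29
Path B total = 2 + 11 + 8 + 10 = 31
Critical path = longest path = max(29, 31) = 31

31


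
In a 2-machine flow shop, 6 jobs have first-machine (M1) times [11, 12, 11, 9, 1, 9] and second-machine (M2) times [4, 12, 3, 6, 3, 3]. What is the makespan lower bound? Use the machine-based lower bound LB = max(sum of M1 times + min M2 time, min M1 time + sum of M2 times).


LB1 = sum(M1 times) + min(M2 times) = 53 + 3 = 56
LB2 = min(M1 times) + sum(M2 times) = 1 + 31 = 32
Lower bound = max(LB1, LB2) = max(56, 32) = 56

56


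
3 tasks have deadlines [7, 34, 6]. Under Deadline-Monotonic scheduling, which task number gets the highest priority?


Sort tasks by relative deadline (ascending):
  Task 3: deadline = 6
  Task 1: deadline = 7
  Task 2: deadline = 34
Priority order (highest first): [3, 1, 2]
Highest priority task = 3

3


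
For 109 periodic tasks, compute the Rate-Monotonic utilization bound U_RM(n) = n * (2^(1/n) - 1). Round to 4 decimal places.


Compute 2^(1/109) = 1.0063794108
Subtract 1: 1.0063794108 - 1 = 0.0063794108
Multiply by n: 109 * 0.0063794108 = 0.6953557772
Round to 4 dp: 0.6954

0.6954


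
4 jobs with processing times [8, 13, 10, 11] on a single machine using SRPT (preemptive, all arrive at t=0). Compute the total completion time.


Since all jobs arrive at t=0, SRPT equals SPT ordering.
SPT order: [8, 10, 11, 13]
Completion times:
  Job 1: p=8, C=8
  Job 2: p=10, C=18
  Job 3: p=11, C=29
  Job 4: p=13, C=42
Total completion time = 8 + 18 + 29 + 42 = 97

97


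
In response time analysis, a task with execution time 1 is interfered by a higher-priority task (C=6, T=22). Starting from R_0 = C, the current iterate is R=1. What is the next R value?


R_next = C + ceil(R_prev / T_hp) * C_hp
ceil(1 / 22) = ceil(0.0455) = 1
Interference = 1 * 6 = 6
R_next = 1 + 6 = 7

7


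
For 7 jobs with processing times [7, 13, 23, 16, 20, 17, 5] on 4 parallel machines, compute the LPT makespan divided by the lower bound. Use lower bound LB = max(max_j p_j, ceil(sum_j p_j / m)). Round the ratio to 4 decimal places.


LPT order: [23, 20, 17, 16, 13, 7, 5]
Machine loads after assignment: [23, 25, 24, 29]
LPT makespan = 29
Lower bound = max(max_job, ceil(total/4)) = max(23, 26) = 26
Ratio = 29 / 26 = 1.1154

1.1154


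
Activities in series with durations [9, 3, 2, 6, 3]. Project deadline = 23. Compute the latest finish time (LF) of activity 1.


LF(activity 1) = deadline - sum of successor durations
Successors: activities 2 through 5 with durations [3, 2, 6, 3]
Sum of successor durations = 14
LF = 23 - 14 = 9

9


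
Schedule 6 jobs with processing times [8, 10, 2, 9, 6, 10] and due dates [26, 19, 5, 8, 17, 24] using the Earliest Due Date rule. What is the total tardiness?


Sort by due date (EDD order): [(2, 5), (9, 8), (6, 17), (10, 19), (10, 24), (8, 26)]
Compute completion times and tardiness:
  Job 1: p=2, d=5, C=2, tardiness=max(0,2-5)=0
  Job 2: p=9, d=8, C=11, tardiness=max(0,11-8)=3
  Job 3: p=6, d=17, C=17, tardiness=max(0,17-17)=0
  Job 4: p=10, d=19, C=27, tardiness=max(0,27-19)=8
  Job 5: p=10, d=24, C=37, tardiness=max(0,37-24)=13
  Job 6: p=8, d=26, C=45, tardiness=max(0,45-26)=19
Total tardiness = 43

43


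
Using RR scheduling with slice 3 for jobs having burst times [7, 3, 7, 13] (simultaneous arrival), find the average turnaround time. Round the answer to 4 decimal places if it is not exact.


Time quantum = 3
Execution trace:
  J1 runs 3 units, time = 3
  J2 runs 3 units, time = 6
  J3 runs 3 units, time = 9
  J4 runs 3 units, time = 12
  J1 runs 3 units, time = 15
  J3 runs 3 units, time = 18
  J4 runs 3 units, time = 21
  J1 runs 1 units, time = 22
  J3 runs 1 units, time = 23
  J4 runs 3 units, time = 26
  J4 runs 3 units, time = 29
  J4 runs 1 units, time = 30
Finish times: [22, 6, 23, 30]
Average turnaround = 81/4 = 20.25

20.25


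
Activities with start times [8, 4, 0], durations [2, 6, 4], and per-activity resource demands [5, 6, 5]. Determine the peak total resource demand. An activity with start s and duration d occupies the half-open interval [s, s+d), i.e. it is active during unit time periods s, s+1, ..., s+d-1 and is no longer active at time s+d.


Each activity i is active on [start_i, start_i + duration_i).
Compute total resource usage per time slot:
  t=0: active resources = [5], total = 5
  t=1: active resources = [5], total = 5
  t=2: active resources = [5], total = 5
  t=3: active resources = [5], total = 5
  t=4: active resources = [6], total = 6
  t=5: active resources = [6], total = 6
  t=6: active resources = [6], total = 6
  t=7: active resources = [6], total = 6
  t=8: active resources = [5, 6], total = 11
  t=9: active resources = [5, 6], total = 11
Peak resource demand = 11

11


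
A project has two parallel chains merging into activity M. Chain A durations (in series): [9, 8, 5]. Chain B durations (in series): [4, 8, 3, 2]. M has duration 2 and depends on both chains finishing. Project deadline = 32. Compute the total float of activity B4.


Forward pass: ES(B4) = sum of predecessors on chain B = 15
EF = ES + duration = 15 + 2 = 17
Backward pass: LF(M) = deadline = 32; LS(M) = 32 - 2 = 30
LF(B4) = LS(M) - sum(successors on chain B) = 30 - 0 = 30
LS = LF - duration = 30 - 2 = 28
Total float = LS - ES = 28 - 15 = 13

13


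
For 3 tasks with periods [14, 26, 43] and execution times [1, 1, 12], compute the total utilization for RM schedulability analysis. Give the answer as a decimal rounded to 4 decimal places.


Compute individual utilizations (exact fractions):
  Task 1: C/T = 1/14 (approx. 0.0714)
  Task 2: C/T = 1/26 (approx. 0.0385)
  Task 3: C/T = 12/43 (approx. 0.2791)
Total utilization U = 1/14 + 1/26 + 12/43 = 1522/3913
Rounded to 4 decimal places: U = 0.3890
RM (Liu & Layland) bound for 3 tasks = 0.779763; compare with U = 1522/3913 (approx. 0.388960)
U <= bound, so schedulable by RM sufficient condition.

0.3890


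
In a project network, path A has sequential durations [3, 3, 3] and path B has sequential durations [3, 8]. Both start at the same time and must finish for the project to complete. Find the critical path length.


Path A total = 3 + 3 + 3 = 9
Path B total = 3 + 8 = 11
Critical path = longest path = max(9, 11) = 11

11


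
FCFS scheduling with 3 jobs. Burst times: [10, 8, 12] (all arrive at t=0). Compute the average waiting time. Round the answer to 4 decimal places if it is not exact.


FCFS order (as given): [10, 8, 12]
Waiting times:
  Job 1: wait = 0
  Job 2: wait = 10
  Job 3: wait = 18
Sum of waiting times = 28
Average waiting time = 28/3 = 9.3333

9.3333


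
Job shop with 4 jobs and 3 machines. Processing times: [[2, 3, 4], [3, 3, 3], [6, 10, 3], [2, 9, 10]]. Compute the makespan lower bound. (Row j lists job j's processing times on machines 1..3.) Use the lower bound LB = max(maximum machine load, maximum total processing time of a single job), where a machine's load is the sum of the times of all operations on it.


Machine loads:
  Machine 1: 2 + 3 + 6 + 2 = 13
  Machine 2: 3 + 3 + 10 + 9 = 25
  Machine 3: 4 + 3 + 3 + 10 = 20
Max machine load = 25
Job totals:
  Job 1: 9
  Job 2: 9
  Job 3: 19
  Job 4: 21
Max job total = 21
Lower bound = max(25, 21) = 25

25


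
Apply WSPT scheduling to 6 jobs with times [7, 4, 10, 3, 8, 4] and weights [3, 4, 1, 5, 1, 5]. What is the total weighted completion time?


Compute p/w ratios and sort ascending (WSPT): [(3, 5), (4, 5), (4, 4), (7, 3), (8, 1), (10, 1)]
Compute weighted completion times:
  Job (p=3,w=5): C=3, w*C=5*3=15
  Job (p=4,w=5): C=7, w*C=5*7=35
  Job (p=4,w=4): C=11, w*C=4*11=44
  Job (p=7,w=3): C=18, w*C=3*18=54
  Job (p=8,w=1): C=26, w*C=1*26=26
  Job (p=10,w=1): C=36, w*C=1*36=36
Total weighted completion time = 210

210


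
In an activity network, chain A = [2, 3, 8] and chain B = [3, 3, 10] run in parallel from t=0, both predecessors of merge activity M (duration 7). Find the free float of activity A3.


ES(A3) = sum of predecessors on chain A = 5
EF(A3) = ES + duration = 5 + 8 = 13
Successor of A3 is M. ES(M) = max(sum(A), sum(B)) = max(13, 16) = 16
Free float = ES(successor) - EF(current) = 16 - 13 = 3

3


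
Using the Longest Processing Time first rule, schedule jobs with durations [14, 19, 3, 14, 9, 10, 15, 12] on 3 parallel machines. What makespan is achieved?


Sort jobs in decreasing order (LPT): [19, 15, 14, 14, 12, 10, 9, 3]
Assign each job to the least loaded machine:
  Machine 1: jobs [19, 10], load = 29
  Machine 2: jobs [15, 12, 9], load = 36
  Machine 3: jobs [14, 14, 3], load = 31
Makespan = max load = 36

36


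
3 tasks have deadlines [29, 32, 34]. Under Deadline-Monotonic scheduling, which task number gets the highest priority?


Sort tasks by relative deadline (ascending):
  Task 1: deadline = 29
  Task 2: deadline = 32
  Task 3: deadline = 34
Priority order (highest first): [1, 2, 3]
Highest priority task = 1

1


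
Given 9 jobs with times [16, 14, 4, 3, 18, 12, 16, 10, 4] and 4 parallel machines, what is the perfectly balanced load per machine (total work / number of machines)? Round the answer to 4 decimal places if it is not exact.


Total processing time = 16 + 14 + 4 + 3 + 18 + 12 + 16 + 10 + 4 = 97
Number of machines = 4
Ideal balanced load = 97 / 4 = 24.25

24.25


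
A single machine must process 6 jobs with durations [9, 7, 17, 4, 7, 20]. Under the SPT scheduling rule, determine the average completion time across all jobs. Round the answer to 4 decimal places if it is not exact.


Sort jobs by processing time (SPT order): [4, 7, 7, 9, 17, 20]
Compute completion times sequentially:
  Job 1: processing = 4, completes at 4
  Job 2: processing = 7, completes at 11
  Job 3: processing = 7, completes at 18
  Job 4: processing = 9, completes at 27
  Job 5: processing = 17, completes at 44
  Job 6: processing = 20, completes at 64
Sum of completion times = 168
Average completion time = 168/6 = 28.0

28.0


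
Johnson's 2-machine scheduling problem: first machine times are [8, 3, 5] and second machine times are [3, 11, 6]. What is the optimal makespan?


Apply Johnson's rule:
  Group 1 (a <= b): [(2, 3, 11), (3, 5, 6)]
  Group 2 (a > b): [(1, 8, 3)]
Optimal job order: [2, 3, 1]
Schedule:
  Job 2: M1 done at 3, M2 done at 14
  Job 3: M1 done at 8, M2 done at 20
  Job 1: M1 done at 16, M2 done at 23
Makespan = 23

23


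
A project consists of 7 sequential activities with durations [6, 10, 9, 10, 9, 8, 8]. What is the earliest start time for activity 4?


Activity 4 starts after activities 1 through 3 complete.
Predecessor durations: [6, 10, 9]
ES = 6 + 10 + 9 = 25

25


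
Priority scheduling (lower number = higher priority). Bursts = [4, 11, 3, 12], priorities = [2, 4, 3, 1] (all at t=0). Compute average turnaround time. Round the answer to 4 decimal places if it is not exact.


Sort by priority (ascending = highest first):
Order: [(1, 12), (2, 4), (3, 3), (4, 11)]
Completion times:
  Priority 1, burst=12, C=12
  Priority 2, burst=4, C=16
  Priority 3, burst=3, C=19
  Priority 4, burst=11, C=30
Average turnaround = 77/4 = 19.25

19.25


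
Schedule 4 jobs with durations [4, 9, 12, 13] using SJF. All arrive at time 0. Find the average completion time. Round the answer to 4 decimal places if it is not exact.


SJF order (ascending): [4, 9, 12, 13]
Completion times:
  Job 1: burst=4, C=4
  Job 2: burst=9, C=13
  Job 3: burst=12, C=25
  Job 4: burst=13, C=38
Average completion = 80/4 = 20.0

20.0
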